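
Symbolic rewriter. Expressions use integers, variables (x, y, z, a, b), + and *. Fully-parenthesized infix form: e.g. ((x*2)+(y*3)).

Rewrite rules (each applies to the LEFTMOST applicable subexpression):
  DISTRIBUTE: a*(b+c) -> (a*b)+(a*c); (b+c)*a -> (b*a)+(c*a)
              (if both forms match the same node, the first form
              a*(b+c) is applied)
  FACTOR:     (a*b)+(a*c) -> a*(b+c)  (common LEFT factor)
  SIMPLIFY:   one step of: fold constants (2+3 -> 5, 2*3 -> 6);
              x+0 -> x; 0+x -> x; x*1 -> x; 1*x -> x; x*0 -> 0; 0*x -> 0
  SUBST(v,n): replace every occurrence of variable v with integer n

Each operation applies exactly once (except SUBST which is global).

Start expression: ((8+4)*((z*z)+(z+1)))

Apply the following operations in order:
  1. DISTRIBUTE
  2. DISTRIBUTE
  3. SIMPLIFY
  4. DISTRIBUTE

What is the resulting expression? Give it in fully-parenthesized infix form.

Start: ((8+4)*((z*z)+(z+1)))
Apply DISTRIBUTE at root (target: ((8+4)*((z*z)+(z+1)))): ((8+4)*((z*z)+(z+1))) -> (((8+4)*(z*z))+((8+4)*(z+1)))
Apply DISTRIBUTE at L (target: ((8+4)*(z*z))): (((8+4)*(z*z))+((8+4)*(z+1))) -> (((8*(z*z))+(4*(z*z)))+((8+4)*(z+1)))
Apply SIMPLIFY at RL (target: (8+4)): (((8*(z*z))+(4*(z*z)))+((8+4)*(z+1))) -> (((8*(z*z))+(4*(z*z)))+(12*(z+1)))
Apply DISTRIBUTE at R (target: (12*(z+1))): (((8*(z*z))+(4*(z*z)))+(12*(z+1))) -> (((8*(z*z))+(4*(z*z)))+((12*z)+(12*1)))

Answer: (((8*(z*z))+(4*(z*z)))+((12*z)+(12*1)))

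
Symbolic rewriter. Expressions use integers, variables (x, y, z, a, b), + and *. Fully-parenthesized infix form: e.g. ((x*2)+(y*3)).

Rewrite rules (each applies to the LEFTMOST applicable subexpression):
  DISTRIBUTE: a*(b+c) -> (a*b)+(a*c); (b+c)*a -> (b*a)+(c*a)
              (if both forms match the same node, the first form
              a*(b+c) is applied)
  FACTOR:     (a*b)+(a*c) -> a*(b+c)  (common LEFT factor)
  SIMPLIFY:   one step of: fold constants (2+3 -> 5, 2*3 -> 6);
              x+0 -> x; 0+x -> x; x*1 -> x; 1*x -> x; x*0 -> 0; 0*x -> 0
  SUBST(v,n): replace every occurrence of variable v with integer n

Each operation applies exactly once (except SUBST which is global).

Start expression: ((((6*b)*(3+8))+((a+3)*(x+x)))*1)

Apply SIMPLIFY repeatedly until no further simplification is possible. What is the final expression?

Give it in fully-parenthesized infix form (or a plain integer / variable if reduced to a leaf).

Start: ((((6*b)*(3+8))+((a+3)*(x+x)))*1)
Step 1: at root: ((((6*b)*(3+8))+((a+3)*(x+x)))*1) -> (((6*b)*(3+8))+((a+3)*(x+x))); overall: ((((6*b)*(3+8))+((a+3)*(x+x)))*1) -> (((6*b)*(3+8))+((a+3)*(x+x)))
Step 2: at LR: (3+8) -> 11; overall: (((6*b)*(3+8))+((a+3)*(x+x))) -> (((6*b)*11)+((a+3)*(x+x)))
Fixed point: (((6*b)*11)+((a+3)*(x+x)))

Answer: (((6*b)*11)+((a+3)*(x+x)))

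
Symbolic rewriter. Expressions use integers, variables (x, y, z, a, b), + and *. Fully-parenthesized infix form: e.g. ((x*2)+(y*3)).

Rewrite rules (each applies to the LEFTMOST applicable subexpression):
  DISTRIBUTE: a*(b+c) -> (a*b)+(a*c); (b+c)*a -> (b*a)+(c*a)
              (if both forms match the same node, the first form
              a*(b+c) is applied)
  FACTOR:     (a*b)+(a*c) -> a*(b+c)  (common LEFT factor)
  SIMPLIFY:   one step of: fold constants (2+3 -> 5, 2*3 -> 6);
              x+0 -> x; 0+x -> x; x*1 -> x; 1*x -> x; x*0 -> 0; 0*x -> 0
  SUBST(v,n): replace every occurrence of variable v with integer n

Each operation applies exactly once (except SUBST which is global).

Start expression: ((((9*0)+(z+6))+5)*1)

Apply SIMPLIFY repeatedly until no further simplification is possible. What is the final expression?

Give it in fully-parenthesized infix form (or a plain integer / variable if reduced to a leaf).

Start: ((((9*0)+(z+6))+5)*1)
Step 1: at root: ((((9*0)+(z+6))+5)*1) -> (((9*0)+(z+6))+5); overall: ((((9*0)+(z+6))+5)*1) -> (((9*0)+(z+6))+5)
Step 2: at LL: (9*0) -> 0; overall: (((9*0)+(z+6))+5) -> ((0+(z+6))+5)
Step 3: at L: (0+(z+6)) -> (z+6); overall: ((0+(z+6))+5) -> ((z+6)+5)
Fixed point: ((z+6)+5)

Answer: ((z+6)+5)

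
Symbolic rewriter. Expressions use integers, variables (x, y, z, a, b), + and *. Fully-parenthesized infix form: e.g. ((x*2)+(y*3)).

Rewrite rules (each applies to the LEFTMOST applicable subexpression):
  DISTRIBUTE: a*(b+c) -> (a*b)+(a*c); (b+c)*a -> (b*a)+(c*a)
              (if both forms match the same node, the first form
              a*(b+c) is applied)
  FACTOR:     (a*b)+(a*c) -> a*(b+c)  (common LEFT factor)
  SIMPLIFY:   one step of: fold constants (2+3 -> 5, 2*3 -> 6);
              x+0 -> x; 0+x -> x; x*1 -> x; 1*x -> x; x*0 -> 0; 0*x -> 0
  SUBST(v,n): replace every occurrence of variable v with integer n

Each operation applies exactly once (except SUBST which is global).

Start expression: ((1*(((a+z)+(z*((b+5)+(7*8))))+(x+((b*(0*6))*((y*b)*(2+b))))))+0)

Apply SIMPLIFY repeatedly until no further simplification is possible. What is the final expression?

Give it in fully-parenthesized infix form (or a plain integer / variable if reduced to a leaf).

Answer: (((a+z)+(z*((b+5)+56)))+x)

Derivation:
Start: ((1*(((a+z)+(z*((b+5)+(7*8))))+(x+((b*(0*6))*((y*b)*(2+b))))))+0)
Step 1: at root: ((1*(((a+z)+(z*((b+5)+(7*8))))+(x+((b*(0*6))*((y*b)*(2+b))))))+0) -> (1*(((a+z)+(z*((b+5)+(7*8))))+(x+((b*(0*6))*((y*b)*(2+b)))))); overall: ((1*(((a+z)+(z*((b+5)+(7*8))))+(x+((b*(0*6))*((y*b)*(2+b))))))+0) -> (1*(((a+z)+(z*((b+5)+(7*8))))+(x+((b*(0*6))*((y*b)*(2+b))))))
Step 2: at root: (1*(((a+z)+(z*((b+5)+(7*8))))+(x+((b*(0*6))*((y*b)*(2+b)))))) -> (((a+z)+(z*((b+5)+(7*8))))+(x+((b*(0*6))*((y*b)*(2+b))))); overall: (1*(((a+z)+(z*((b+5)+(7*8))))+(x+((b*(0*6))*((y*b)*(2+b)))))) -> (((a+z)+(z*((b+5)+(7*8))))+(x+((b*(0*6))*((y*b)*(2+b)))))
Step 3: at LRRR: (7*8) -> 56; overall: (((a+z)+(z*((b+5)+(7*8))))+(x+((b*(0*6))*((y*b)*(2+b))))) -> (((a+z)+(z*((b+5)+56)))+(x+((b*(0*6))*((y*b)*(2+b)))))
Step 4: at RRLR: (0*6) -> 0; overall: (((a+z)+(z*((b+5)+56)))+(x+((b*(0*6))*((y*b)*(2+b))))) -> (((a+z)+(z*((b+5)+56)))+(x+((b*0)*((y*b)*(2+b)))))
Step 5: at RRL: (b*0) -> 0; overall: (((a+z)+(z*((b+5)+56)))+(x+((b*0)*((y*b)*(2+b))))) -> (((a+z)+(z*((b+5)+56)))+(x+(0*((y*b)*(2+b)))))
Step 6: at RR: (0*((y*b)*(2+b))) -> 0; overall: (((a+z)+(z*((b+5)+56)))+(x+(0*((y*b)*(2+b))))) -> (((a+z)+(z*((b+5)+56)))+(x+0))
Step 7: at R: (x+0) -> x; overall: (((a+z)+(z*((b+5)+56)))+(x+0)) -> (((a+z)+(z*((b+5)+56)))+x)
Fixed point: (((a+z)+(z*((b+5)+56)))+x)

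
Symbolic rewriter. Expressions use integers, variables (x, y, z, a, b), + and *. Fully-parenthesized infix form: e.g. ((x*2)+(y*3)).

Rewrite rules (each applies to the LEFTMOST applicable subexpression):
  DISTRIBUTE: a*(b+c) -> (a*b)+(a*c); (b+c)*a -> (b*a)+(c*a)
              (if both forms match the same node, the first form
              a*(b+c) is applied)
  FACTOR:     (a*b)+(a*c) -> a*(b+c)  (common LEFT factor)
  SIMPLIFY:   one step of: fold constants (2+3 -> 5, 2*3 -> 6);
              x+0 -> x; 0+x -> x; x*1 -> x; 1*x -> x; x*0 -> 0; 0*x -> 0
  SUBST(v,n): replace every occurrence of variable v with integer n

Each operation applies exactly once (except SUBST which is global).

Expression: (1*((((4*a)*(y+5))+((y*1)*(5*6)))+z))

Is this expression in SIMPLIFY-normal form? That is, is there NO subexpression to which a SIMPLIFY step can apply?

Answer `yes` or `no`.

Answer: no

Derivation:
Expression: (1*((((4*a)*(y+5))+((y*1)*(5*6)))+z))
Scanning for simplifiable subexpressions (pre-order)...
  at root: (1*((((4*a)*(y+5))+((y*1)*(5*6)))+z)) (SIMPLIFIABLE)
  at R: ((((4*a)*(y+5))+((y*1)*(5*6)))+z) (not simplifiable)
  at RL: (((4*a)*(y+5))+((y*1)*(5*6))) (not simplifiable)
  at RLL: ((4*a)*(y+5)) (not simplifiable)
  at RLLL: (4*a) (not simplifiable)
  at RLLR: (y+5) (not simplifiable)
  at RLR: ((y*1)*(5*6)) (not simplifiable)
  at RLRL: (y*1) (SIMPLIFIABLE)
  at RLRR: (5*6) (SIMPLIFIABLE)
Found simplifiable subexpr at path root: (1*((((4*a)*(y+5))+((y*1)*(5*6)))+z))
One SIMPLIFY step would give: ((((4*a)*(y+5))+((y*1)*(5*6)))+z)
-> NOT in normal form.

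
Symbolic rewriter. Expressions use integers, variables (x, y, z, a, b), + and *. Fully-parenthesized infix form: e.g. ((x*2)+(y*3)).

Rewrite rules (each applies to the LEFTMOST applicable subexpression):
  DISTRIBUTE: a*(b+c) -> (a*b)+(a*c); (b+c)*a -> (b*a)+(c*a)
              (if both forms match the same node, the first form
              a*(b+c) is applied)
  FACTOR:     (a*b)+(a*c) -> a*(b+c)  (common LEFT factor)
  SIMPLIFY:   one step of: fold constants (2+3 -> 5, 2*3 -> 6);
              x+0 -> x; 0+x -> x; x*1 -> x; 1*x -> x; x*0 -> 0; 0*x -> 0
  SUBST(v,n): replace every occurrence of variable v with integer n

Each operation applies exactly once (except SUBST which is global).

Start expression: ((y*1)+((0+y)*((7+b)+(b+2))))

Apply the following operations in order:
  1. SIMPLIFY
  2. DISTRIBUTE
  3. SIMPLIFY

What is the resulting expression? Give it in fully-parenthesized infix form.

Start: ((y*1)+((0+y)*((7+b)+(b+2))))
Apply SIMPLIFY at L (target: (y*1)): ((y*1)+((0+y)*((7+b)+(b+2)))) -> (y+((0+y)*((7+b)+(b+2))))
Apply DISTRIBUTE at R (target: ((0+y)*((7+b)+(b+2)))): (y+((0+y)*((7+b)+(b+2)))) -> (y+(((0+y)*(7+b))+((0+y)*(b+2))))
Apply SIMPLIFY at RLL (target: (0+y)): (y+(((0+y)*(7+b))+((0+y)*(b+2)))) -> (y+((y*(7+b))+((0+y)*(b+2))))

Answer: (y+((y*(7+b))+((0+y)*(b+2))))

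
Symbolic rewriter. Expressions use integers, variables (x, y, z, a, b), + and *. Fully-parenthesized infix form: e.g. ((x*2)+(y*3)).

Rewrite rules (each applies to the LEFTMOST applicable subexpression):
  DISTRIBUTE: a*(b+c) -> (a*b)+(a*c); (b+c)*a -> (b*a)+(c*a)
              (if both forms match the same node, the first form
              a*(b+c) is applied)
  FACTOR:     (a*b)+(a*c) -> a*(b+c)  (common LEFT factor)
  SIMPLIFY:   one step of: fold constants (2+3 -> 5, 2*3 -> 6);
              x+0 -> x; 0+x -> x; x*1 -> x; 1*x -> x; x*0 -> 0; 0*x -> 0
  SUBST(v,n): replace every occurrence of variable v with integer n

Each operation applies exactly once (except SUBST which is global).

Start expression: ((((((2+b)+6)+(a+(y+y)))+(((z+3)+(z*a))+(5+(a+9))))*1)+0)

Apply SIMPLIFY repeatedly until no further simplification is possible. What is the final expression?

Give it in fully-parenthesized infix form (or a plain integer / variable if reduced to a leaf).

Start: ((((((2+b)+6)+(a+(y+y)))+(((z+3)+(z*a))+(5+(a+9))))*1)+0)
Step 1: at root: ((((((2+b)+6)+(a+(y+y)))+(((z+3)+(z*a))+(5+(a+9))))*1)+0) -> (((((2+b)+6)+(a+(y+y)))+(((z+3)+(z*a))+(5+(a+9))))*1); overall: ((((((2+b)+6)+(a+(y+y)))+(((z+3)+(z*a))+(5+(a+9))))*1)+0) -> (((((2+b)+6)+(a+(y+y)))+(((z+3)+(z*a))+(5+(a+9))))*1)
Step 2: at root: (((((2+b)+6)+(a+(y+y)))+(((z+3)+(z*a))+(5+(a+9))))*1) -> ((((2+b)+6)+(a+(y+y)))+(((z+3)+(z*a))+(5+(a+9)))); overall: (((((2+b)+6)+(a+(y+y)))+(((z+3)+(z*a))+(5+(a+9))))*1) -> ((((2+b)+6)+(a+(y+y)))+(((z+3)+(z*a))+(5+(a+9))))
Fixed point: ((((2+b)+6)+(a+(y+y)))+(((z+3)+(z*a))+(5+(a+9))))

Answer: ((((2+b)+6)+(a+(y+y)))+(((z+3)+(z*a))+(5+(a+9))))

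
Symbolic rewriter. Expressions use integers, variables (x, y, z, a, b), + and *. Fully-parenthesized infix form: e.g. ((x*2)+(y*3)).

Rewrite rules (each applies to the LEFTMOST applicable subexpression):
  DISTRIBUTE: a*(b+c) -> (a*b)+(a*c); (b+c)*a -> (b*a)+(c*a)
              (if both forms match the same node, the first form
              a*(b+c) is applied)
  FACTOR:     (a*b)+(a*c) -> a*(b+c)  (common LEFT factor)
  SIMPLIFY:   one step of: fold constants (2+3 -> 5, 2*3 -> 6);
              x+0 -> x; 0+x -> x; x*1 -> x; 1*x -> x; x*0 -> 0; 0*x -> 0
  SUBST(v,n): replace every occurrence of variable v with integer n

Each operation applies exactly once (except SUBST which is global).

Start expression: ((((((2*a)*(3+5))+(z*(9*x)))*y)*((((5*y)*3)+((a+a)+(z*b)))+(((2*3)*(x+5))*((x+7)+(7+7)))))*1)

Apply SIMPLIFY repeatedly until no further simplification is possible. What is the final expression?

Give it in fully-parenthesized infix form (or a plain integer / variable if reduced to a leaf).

Start: ((((((2*a)*(3+5))+(z*(9*x)))*y)*((((5*y)*3)+((a+a)+(z*b)))+(((2*3)*(x+5))*((x+7)+(7+7)))))*1)
Step 1: at root: ((((((2*a)*(3+5))+(z*(9*x)))*y)*((((5*y)*3)+((a+a)+(z*b)))+(((2*3)*(x+5))*((x+7)+(7+7)))))*1) -> (((((2*a)*(3+5))+(z*(9*x)))*y)*((((5*y)*3)+((a+a)+(z*b)))+(((2*3)*(x+5))*((x+7)+(7+7))))); overall: ((((((2*a)*(3+5))+(z*(9*x)))*y)*((((5*y)*3)+((a+a)+(z*b)))+(((2*3)*(x+5))*((x+7)+(7+7)))))*1) -> (((((2*a)*(3+5))+(z*(9*x)))*y)*((((5*y)*3)+((a+a)+(z*b)))+(((2*3)*(x+5))*((x+7)+(7+7)))))
Step 2: at LLLR: (3+5) -> 8; overall: (((((2*a)*(3+5))+(z*(9*x)))*y)*((((5*y)*3)+((a+a)+(z*b)))+(((2*3)*(x+5))*((x+7)+(7+7))))) -> (((((2*a)*8)+(z*(9*x)))*y)*((((5*y)*3)+((a+a)+(z*b)))+(((2*3)*(x+5))*((x+7)+(7+7)))))
Step 3: at RRLL: (2*3) -> 6; overall: (((((2*a)*8)+(z*(9*x)))*y)*((((5*y)*3)+((a+a)+(z*b)))+(((2*3)*(x+5))*((x+7)+(7+7))))) -> (((((2*a)*8)+(z*(9*x)))*y)*((((5*y)*3)+((a+a)+(z*b)))+((6*(x+5))*((x+7)+(7+7)))))
Step 4: at RRRR: (7+7) -> 14; overall: (((((2*a)*8)+(z*(9*x)))*y)*((((5*y)*3)+((a+a)+(z*b)))+((6*(x+5))*((x+7)+(7+7))))) -> (((((2*a)*8)+(z*(9*x)))*y)*((((5*y)*3)+((a+a)+(z*b)))+((6*(x+5))*((x+7)+14))))
Fixed point: (((((2*a)*8)+(z*(9*x)))*y)*((((5*y)*3)+((a+a)+(z*b)))+((6*(x+5))*((x+7)+14))))

Answer: (((((2*a)*8)+(z*(9*x)))*y)*((((5*y)*3)+((a+a)+(z*b)))+((6*(x+5))*((x+7)+14))))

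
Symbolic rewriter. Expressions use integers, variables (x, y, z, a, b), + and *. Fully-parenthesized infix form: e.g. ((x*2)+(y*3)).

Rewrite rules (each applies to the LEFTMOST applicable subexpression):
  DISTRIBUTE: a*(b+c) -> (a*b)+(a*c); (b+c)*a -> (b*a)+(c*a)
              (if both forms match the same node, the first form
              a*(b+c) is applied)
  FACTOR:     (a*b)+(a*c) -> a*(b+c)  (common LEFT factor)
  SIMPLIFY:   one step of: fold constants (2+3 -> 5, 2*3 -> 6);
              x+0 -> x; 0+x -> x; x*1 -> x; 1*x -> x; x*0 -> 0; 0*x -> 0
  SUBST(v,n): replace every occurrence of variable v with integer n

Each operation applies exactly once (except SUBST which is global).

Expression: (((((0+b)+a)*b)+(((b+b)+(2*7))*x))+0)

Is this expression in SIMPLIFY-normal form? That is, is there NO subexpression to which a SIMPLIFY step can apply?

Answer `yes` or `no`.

Expression: (((((0+b)+a)*b)+(((b+b)+(2*7))*x))+0)
Scanning for simplifiable subexpressions (pre-order)...
  at root: (((((0+b)+a)*b)+(((b+b)+(2*7))*x))+0) (SIMPLIFIABLE)
  at L: ((((0+b)+a)*b)+(((b+b)+(2*7))*x)) (not simplifiable)
  at LL: (((0+b)+a)*b) (not simplifiable)
  at LLL: ((0+b)+a) (not simplifiable)
  at LLLL: (0+b) (SIMPLIFIABLE)
  at LR: (((b+b)+(2*7))*x) (not simplifiable)
  at LRL: ((b+b)+(2*7)) (not simplifiable)
  at LRLL: (b+b) (not simplifiable)
  at LRLR: (2*7) (SIMPLIFIABLE)
Found simplifiable subexpr at path root: (((((0+b)+a)*b)+(((b+b)+(2*7))*x))+0)
One SIMPLIFY step would give: ((((0+b)+a)*b)+(((b+b)+(2*7))*x))
-> NOT in normal form.

Answer: no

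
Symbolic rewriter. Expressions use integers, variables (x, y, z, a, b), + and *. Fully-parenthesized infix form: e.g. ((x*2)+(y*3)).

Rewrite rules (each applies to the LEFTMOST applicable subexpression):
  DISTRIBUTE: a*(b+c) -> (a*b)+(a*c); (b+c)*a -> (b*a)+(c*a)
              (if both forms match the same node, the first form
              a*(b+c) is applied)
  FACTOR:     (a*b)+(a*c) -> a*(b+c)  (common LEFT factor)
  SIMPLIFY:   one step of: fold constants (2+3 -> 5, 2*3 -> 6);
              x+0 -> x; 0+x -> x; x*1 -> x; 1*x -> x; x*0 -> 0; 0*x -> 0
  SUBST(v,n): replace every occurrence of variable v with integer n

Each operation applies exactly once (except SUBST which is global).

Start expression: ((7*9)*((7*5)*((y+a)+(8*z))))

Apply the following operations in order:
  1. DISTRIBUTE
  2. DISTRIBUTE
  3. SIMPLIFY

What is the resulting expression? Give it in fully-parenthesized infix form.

Answer: ((63*((7*5)*(y+a)))+((7*9)*((7*5)*(8*z))))

Derivation:
Start: ((7*9)*((7*5)*((y+a)+(8*z))))
Apply DISTRIBUTE at R (target: ((7*5)*((y+a)+(8*z)))): ((7*9)*((7*5)*((y+a)+(8*z)))) -> ((7*9)*(((7*5)*(y+a))+((7*5)*(8*z))))
Apply DISTRIBUTE at root (target: ((7*9)*(((7*5)*(y+a))+((7*5)*(8*z))))): ((7*9)*(((7*5)*(y+a))+((7*5)*(8*z)))) -> (((7*9)*((7*5)*(y+a)))+((7*9)*((7*5)*(8*z))))
Apply SIMPLIFY at LL (target: (7*9)): (((7*9)*((7*5)*(y+a)))+((7*9)*((7*5)*(8*z)))) -> ((63*((7*5)*(y+a)))+((7*9)*((7*5)*(8*z))))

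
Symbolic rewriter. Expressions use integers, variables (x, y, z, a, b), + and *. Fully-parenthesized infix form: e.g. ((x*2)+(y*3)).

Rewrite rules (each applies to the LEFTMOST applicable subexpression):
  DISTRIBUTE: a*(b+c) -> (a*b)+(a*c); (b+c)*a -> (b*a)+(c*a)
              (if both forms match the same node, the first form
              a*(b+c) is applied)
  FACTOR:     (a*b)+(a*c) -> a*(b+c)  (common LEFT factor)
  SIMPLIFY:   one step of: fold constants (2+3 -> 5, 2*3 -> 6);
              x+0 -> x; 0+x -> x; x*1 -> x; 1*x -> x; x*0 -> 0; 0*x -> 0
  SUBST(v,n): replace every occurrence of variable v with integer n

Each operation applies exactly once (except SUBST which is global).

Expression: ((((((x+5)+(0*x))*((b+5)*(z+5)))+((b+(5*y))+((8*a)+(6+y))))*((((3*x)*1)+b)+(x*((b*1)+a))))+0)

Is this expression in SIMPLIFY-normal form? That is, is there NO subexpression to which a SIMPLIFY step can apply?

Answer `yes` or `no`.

Answer: no

Derivation:
Expression: ((((((x+5)+(0*x))*((b+5)*(z+5)))+((b+(5*y))+((8*a)+(6+y))))*((((3*x)*1)+b)+(x*((b*1)+a))))+0)
Scanning for simplifiable subexpressions (pre-order)...
  at root: ((((((x+5)+(0*x))*((b+5)*(z+5)))+((b+(5*y))+((8*a)+(6+y))))*((((3*x)*1)+b)+(x*((b*1)+a))))+0) (SIMPLIFIABLE)
  at L: (((((x+5)+(0*x))*((b+5)*(z+5)))+((b+(5*y))+((8*a)+(6+y))))*((((3*x)*1)+b)+(x*((b*1)+a)))) (not simplifiable)
  at LL: ((((x+5)+(0*x))*((b+5)*(z+5)))+((b+(5*y))+((8*a)+(6+y)))) (not simplifiable)
  at LLL: (((x+5)+(0*x))*((b+5)*(z+5))) (not simplifiable)
  at LLLL: ((x+5)+(0*x)) (not simplifiable)
  at LLLLL: (x+5) (not simplifiable)
  at LLLLR: (0*x) (SIMPLIFIABLE)
  at LLLR: ((b+5)*(z+5)) (not simplifiable)
  at LLLRL: (b+5) (not simplifiable)
  at LLLRR: (z+5) (not simplifiable)
  at LLR: ((b+(5*y))+((8*a)+(6+y))) (not simplifiable)
  at LLRL: (b+(5*y)) (not simplifiable)
  at LLRLR: (5*y) (not simplifiable)
  at LLRR: ((8*a)+(6+y)) (not simplifiable)
  at LLRRL: (8*a) (not simplifiable)
  at LLRRR: (6+y) (not simplifiable)
  at LR: ((((3*x)*1)+b)+(x*((b*1)+a))) (not simplifiable)
  at LRL: (((3*x)*1)+b) (not simplifiable)
  at LRLL: ((3*x)*1) (SIMPLIFIABLE)
  at LRLLL: (3*x) (not simplifiable)
  at LRR: (x*((b*1)+a)) (not simplifiable)
  at LRRR: ((b*1)+a) (not simplifiable)
  at LRRRL: (b*1) (SIMPLIFIABLE)
Found simplifiable subexpr at path root: ((((((x+5)+(0*x))*((b+5)*(z+5)))+((b+(5*y))+((8*a)+(6+y))))*((((3*x)*1)+b)+(x*((b*1)+a))))+0)
One SIMPLIFY step would give: (((((x+5)+(0*x))*((b+5)*(z+5)))+((b+(5*y))+((8*a)+(6+y))))*((((3*x)*1)+b)+(x*((b*1)+a))))
-> NOT in normal form.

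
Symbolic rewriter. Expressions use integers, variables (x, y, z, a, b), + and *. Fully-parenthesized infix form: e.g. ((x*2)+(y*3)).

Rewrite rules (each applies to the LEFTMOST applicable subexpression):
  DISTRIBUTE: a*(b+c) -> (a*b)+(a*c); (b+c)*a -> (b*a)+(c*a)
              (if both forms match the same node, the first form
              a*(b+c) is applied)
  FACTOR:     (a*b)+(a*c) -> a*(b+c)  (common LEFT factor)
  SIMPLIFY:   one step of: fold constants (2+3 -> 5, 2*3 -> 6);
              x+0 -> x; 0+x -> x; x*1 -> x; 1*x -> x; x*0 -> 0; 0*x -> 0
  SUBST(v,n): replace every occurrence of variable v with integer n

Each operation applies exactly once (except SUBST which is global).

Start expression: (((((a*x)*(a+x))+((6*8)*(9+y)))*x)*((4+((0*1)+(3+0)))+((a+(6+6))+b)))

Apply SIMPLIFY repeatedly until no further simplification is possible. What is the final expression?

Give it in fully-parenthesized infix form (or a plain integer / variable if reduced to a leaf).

Start: (((((a*x)*(a+x))+((6*8)*(9+y)))*x)*((4+((0*1)+(3+0)))+((a+(6+6))+b)))
Step 1: at LLRL: (6*8) -> 48; overall: (((((a*x)*(a+x))+((6*8)*(9+y)))*x)*((4+((0*1)+(3+0)))+((a+(6+6))+b))) -> (((((a*x)*(a+x))+(48*(9+y)))*x)*((4+((0*1)+(3+0)))+((a+(6+6))+b)))
Step 2: at RLRL: (0*1) -> 0; overall: (((((a*x)*(a+x))+(48*(9+y)))*x)*((4+((0*1)+(3+0)))+((a+(6+6))+b))) -> (((((a*x)*(a+x))+(48*(9+y)))*x)*((4+(0+(3+0)))+((a+(6+6))+b)))
Step 3: at RLR: (0+(3+0)) -> (3+0); overall: (((((a*x)*(a+x))+(48*(9+y)))*x)*((4+(0+(3+0)))+((a+(6+6))+b))) -> (((((a*x)*(a+x))+(48*(9+y)))*x)*((4+(3+0))+((a+(6+6))+b)))
Step 4: at RLR: (3+0) -> 3; overall: (((((a*x)*(a+x))+(48*(9+y)))*x)*((4+(3+0))+((a+(6+6))+b))) -> (((((a*x)*(a+x))+(48*(9+y)))*x)*((4+3)+((a+(6+6))+b)))
Step 5: at RL: (4+3) -> 7; overall: (((((a*x)*(a+x))+(48*(9+y)))*x)*((4+3)+((a+(6+6))+b))) -> (((((a*x)*(a+x))+(48*(9+y)))*x)*(7+((a+(6+6))+b)))
Step 6: at RRLR: (6+6) -> 12; overall: (((((a*x)*(a+x))+(48*(9+y)))*x)*(7+((a+(6+6))+b))) -> (((((a*x)*(a+x))+(48*(9+y)))*x)*(7+((a+12)+b)))
Fixed point: (((((a*x)*(a+x))+(48*(9+y)))*x)*(7+((a+12)+b)))

Answer: (((((a*x)*(a+x))+(48*(9+y)))*x)*(7+((a+12)+b)))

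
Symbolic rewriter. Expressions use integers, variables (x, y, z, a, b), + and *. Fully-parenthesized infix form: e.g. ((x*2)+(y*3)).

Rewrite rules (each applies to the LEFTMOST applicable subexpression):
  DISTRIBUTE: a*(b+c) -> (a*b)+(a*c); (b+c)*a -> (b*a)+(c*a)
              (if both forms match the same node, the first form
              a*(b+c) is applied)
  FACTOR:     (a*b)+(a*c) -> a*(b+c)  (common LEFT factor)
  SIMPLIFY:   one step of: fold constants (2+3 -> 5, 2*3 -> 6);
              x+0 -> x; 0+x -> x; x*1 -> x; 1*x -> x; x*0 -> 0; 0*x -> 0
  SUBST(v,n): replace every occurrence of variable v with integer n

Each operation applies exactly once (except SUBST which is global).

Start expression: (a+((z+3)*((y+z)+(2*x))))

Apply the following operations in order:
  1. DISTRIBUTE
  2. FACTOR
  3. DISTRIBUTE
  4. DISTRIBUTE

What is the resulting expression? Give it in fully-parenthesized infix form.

Start: (a+((z+3)*((y+z)+(2*x))))
Apply DISTRIBUTE at R (target: ((z+3)*((y+z)+(2*x)))): (a+((z+3)*((y+z)+(2*x)))) -> (a+(((z+3)*(y+z))+((z+3)*(2*x))))
Apply FACTOR at R (target: (((z+3)*(y+z))+((z+3)*(2*x)))): (a+(((z+3)*(y+z))+((z+3)*(2*x)))) -> (a+((z+3)*((y+z)+(2*x))))
Apply DISTRIBUTE at R (target: ((z+3)*((y+z)+(2*x)))): (a+((z+3)*((y+z)+(2*x)))) -> (a+(((z+3)*(y+z))+((z+3)*(2*x))))
Apply DISTRIBUTE at RL (target: ((z+3)*(y+z))): (a+(((z+3)*(y+z))+((z+3)*(2*x)))) -> (a+((((z+3)*y)+((z+3)*z))+((z+3)*(2*x))))

Answer: (a+((((z+3)*y)+((z+3)*z))+((z+3)*(2*x))))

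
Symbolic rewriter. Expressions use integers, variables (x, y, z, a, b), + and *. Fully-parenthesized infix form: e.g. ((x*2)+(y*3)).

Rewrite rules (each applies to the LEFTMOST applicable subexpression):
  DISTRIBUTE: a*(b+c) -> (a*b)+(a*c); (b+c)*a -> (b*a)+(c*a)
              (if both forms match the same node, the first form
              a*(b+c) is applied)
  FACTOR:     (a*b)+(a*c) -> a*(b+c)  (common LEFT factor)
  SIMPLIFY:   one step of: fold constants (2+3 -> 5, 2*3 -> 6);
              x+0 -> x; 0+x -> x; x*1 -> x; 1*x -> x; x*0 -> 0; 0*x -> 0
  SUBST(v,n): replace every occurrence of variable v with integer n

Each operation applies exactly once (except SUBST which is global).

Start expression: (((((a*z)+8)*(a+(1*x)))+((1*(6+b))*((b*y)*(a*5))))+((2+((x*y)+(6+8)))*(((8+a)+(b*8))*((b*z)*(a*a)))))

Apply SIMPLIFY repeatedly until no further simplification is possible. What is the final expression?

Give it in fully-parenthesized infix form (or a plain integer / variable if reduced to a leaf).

Start: (((((a*z)+8)*(a+(1*x)))+((1*(6+b))*((b*y)*(a*5))))+((2+((x*y)+(6+8)))*(((8+a)+(b*8))*((b*z)*(a*a)))))
Step 1: at LLRR: (1*x) -> x; overall: (((((a*z)+8)*(a+(1*x)))+((1*(6+b))*((b*y)*(a*5))))+((2+((x*y)+(6+8)))*(((8+a)+(b*8))*((b*z)*(a*a))))) -> (((((a*z)+8)*(a+x))+((1*(6+b))*((b*y)*(a*5))))+((2+((x*y)+(6+8)))*(((8+a)+(b*8))*((b*z)*(a*a)))))
Step 2: at LRL: (1*(6+b)) -> (6+b); overall: (((((a*z)+8)*(a+x))+((1*(6+b))*((b*y)*(a*5))))+((2+((x*y)+(6+8)))*(((8+a)+(b*8))*((b*z)*(a*a))))) -> (((((a*z)+8)*(a+x))+((6+b)*((b*y)*(a*5))))+((2+((x*y)+(6+8)))*(((8+a)+(b*8))*((b*z)*(a*a)))))
Step 3: at RLRR: (6+8) -> 14; overall: (((((a*z)+8)*(a+x))+((6+b)*((b*y)*(a*5))))+((2+((x*y)+(6+8)))*(((8+a)+(b*8))*((b*z)*(a*a))))) -> (((((a*z)+8)*(a+x))+((6+b)*((b*y)*(a*5))))+((2+((x*y)+14))*(((8+a)+(b*8))*((b*z)*(a*a)))))
Fixed point: (((((a*z)+8)*(a+x))+((6+b)*((b*y)*(a*5))))+((2+((x*y)+14))*(((8+a)+(b*8))*((b*z)*(a*a)))))

Answer: (((((a*z)+8)*(a+x))+((6+b)*((b*y)*(a*5))))+((2+((x*y)+14))*(((8+a)+(b*8))*((b*z)*(a*a)))))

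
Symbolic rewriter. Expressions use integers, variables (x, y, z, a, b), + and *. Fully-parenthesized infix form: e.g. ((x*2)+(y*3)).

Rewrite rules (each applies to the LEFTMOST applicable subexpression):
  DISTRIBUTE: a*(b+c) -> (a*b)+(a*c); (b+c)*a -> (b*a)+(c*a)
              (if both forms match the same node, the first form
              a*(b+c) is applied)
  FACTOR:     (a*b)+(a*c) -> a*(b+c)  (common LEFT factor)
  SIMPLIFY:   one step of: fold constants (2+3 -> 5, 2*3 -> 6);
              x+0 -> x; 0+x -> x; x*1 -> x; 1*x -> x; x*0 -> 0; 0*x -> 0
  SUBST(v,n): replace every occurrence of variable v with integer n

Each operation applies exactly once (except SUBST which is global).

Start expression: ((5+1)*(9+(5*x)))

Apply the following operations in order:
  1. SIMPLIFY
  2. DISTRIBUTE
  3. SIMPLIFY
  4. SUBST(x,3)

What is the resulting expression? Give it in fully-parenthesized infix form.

Answer: (54+(6*(5*3)))

Derivation:
Start: ((5+1)*(9+(5*x)))
Apply SIMPLIFY at L (target: (5+1)): ((5+1)*(9+(5*x))) -> (6*(9+(5*x)))
Apply DISTRIBUTE at root (target: (6*(9+(5*x)))): (6*(9+(5*x))) -> ((6*9)+(6*(5*x)))
Apply SIMPLIFY at L (target: (6*9)): ((6*9)+(6*(5*x))) -> (54+(6*(5*x)))
Apply SUBST(x,3): (54+(6*(5*x))) -> (54+(6*(5*3)))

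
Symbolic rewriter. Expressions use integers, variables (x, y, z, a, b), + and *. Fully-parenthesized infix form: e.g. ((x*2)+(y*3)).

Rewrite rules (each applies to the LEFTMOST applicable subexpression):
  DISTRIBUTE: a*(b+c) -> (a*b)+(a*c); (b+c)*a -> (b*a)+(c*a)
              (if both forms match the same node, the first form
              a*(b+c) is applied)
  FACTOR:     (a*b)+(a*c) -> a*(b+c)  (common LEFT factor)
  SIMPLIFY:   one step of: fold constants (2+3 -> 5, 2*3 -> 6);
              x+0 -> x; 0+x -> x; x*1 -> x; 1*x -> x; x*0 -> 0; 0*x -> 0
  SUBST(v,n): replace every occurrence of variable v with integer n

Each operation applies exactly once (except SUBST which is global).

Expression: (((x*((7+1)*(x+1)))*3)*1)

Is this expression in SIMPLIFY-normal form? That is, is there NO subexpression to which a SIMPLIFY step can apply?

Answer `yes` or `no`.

Answer: no

Derivation:
Expression: (((x*((7+1)*(x+1)))*3)*1)
Scanning for simplifiable subexpressions (pre-order)...
  at root: (((x*((7+1)*(x+1)))*3)*1) (SIMPLIFIABLE)
  at L: ((x*((7+1)*(x+1)))*3) (not simplifiable)
  at LL: (x*((7+1)*(x+1))) (not simplifiable)
  at LLR: ((7+1)*(x+1)) (not simplifiable)
  at LLRL: (7+1) (SIMPLIFIABLE)
  at LLRR: (x+1) (not simplifiable)
Found simplifiable subexpr at path root: (((x*((7+1)*(x+1)))*3)*1)
One SIMPLIFY step would give: ((x*((7+1)*(x+1)))*3)
-> NOT in normal form.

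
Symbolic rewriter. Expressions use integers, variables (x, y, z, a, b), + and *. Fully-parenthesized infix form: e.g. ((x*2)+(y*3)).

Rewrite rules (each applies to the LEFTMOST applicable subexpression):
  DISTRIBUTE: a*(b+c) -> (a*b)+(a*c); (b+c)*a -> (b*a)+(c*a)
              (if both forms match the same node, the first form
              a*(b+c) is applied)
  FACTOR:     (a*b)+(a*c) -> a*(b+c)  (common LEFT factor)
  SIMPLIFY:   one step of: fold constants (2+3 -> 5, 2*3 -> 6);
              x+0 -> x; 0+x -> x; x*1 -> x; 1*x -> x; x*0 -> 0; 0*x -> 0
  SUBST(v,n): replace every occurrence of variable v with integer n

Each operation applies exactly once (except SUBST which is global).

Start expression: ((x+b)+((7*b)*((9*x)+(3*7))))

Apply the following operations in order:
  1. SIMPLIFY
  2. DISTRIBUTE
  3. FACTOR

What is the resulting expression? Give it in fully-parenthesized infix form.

Answer: ((x+b)+((7*b)*((9*x)+21)))

Derivation:
Start: ((x+b)+((7*b)*((9*x)+(3*7))))
Apply SIMPLIFY at RRR (target: (3*7)): ((x+b)+((7*b)*((9*x)+(3*7)))) -> ((x+b)+((7*b)*((9*x)+21)))
Apply DISTRIBUTE at R (target: ((7*b)*((9*x)+21))): ((x+b)+((7*b)*((9*x)+21))) -> ((x+b)+(((7*b)*(9*x))+((7*b)*21)))
Apply FACTOR at R (target: (((7*b)*(9*x))+((7*b)*21))): ((x+b)+(((7*b)*(9*x))+((7*b)*21))) -> ((x+b)+((7*b)*((9*x)+21)))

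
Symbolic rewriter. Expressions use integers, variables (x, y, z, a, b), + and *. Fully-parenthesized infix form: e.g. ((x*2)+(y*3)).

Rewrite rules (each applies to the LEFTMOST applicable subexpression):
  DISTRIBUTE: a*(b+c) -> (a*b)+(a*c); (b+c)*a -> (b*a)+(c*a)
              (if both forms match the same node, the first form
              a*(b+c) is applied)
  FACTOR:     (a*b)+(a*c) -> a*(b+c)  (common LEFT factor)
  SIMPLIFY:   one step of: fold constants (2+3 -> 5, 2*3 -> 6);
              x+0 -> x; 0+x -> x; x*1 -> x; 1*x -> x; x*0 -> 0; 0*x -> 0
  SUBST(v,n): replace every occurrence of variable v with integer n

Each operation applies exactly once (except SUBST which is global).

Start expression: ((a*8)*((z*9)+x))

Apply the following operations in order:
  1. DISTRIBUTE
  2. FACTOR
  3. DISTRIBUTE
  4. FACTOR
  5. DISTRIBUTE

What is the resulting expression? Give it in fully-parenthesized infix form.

Start: ((a*8)*((z*9)+x))
Apply DISTRIBUTE at root (target: ((a*8)*((z*9)+x))): ((a*8)*((z*9)+x)) -> (((a*8)*(z*9))+((a*8)*x))
Apply FACTOR at root (target: (((a*8)*(z*9))+((a*8)*x))): (((a*8)*(z*9))+((a*8)*x)) -> ((a*8)*((z*9)+x))
Apply DISTRIBUTE at root (target: ((a*8)*((z*9)+x))): ((a*8)*((z*9)+x)) -> (((a*8)*(z*9))+((a*8)*x))
Apply FACTOR at root (target: (((a*8)*(z*9))+((a*8)*x))): (((a*8)*(z*9))+((a*8)*x)) -> ((a*8)*((z*9)+x))
Apply DISTRIBUTE at root (target: ((a*8)*((z*9)+x))): ((a*8)*((z*9)+x)) -> (((a*8)*(z*9))+((a*8)*x))

Answer: (((a*8)*(z*9))+((a*8)*x))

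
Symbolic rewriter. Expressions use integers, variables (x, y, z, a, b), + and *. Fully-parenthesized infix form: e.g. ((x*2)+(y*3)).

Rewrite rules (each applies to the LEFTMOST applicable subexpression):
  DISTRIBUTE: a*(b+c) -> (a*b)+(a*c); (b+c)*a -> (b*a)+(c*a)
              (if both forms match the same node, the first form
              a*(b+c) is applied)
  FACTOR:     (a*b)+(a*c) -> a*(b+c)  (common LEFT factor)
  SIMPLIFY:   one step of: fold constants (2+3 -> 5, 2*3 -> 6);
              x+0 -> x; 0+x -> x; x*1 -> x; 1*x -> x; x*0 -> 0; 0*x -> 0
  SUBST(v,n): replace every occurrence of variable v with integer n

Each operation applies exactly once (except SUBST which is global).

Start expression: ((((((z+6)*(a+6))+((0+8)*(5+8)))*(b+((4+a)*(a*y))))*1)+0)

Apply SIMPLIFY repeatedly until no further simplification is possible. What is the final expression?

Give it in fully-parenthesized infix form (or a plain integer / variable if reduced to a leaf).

Answer: ((((z+6)*(a+6))+104)*(b+((4+a)*(a*y))))

Derivation:
Start: ((((((z+6)*(a+6))+((0+8)*(5+8)))*(b+((4+a)*(a*y))))*1)+0)
Step 1: at root: ((((((z+6)*(a+6))+((0+8)*(5+8)))*(b+((4+a)*(a*y))))*1)+0) -> (((((z+6)*(a+6))+((0+8)*(5+8)))*(b+((4+a)*(a*y))))*1); overall: ((((((z+6)*(a+6))+((0+8)*(5+8)))*(b+((4+a)*(a*y))))*1)+0) -> (((((z+6)*(a+6))+((0+8)*(5+8)))*(b+((4+a)*(a*y))))*1)
Step 2: at root: (((((z+6)*(a+6))+((0+8)*(5+8)))*(b+((4+a)*(a*y))))*1) -> ((((z+6)*(a+6))+((0+8)*(5+8)))*(b+((4+a)*(a*y)))); overall: (((((z+6)*(a+6))+((0+8)*(5+8)))*(b+((4+a)*(a*y))))*1) -> ((((z+6)*(a+6))+((0+8)*(5+8)))*(b+((4+a)*(a*y))))
Step 3: at LRL: (0+8) -> 8; overall: ((((z+6)*(a+6))+((0+8)*(5+8)))*(b+((4+a)*(a*y)))) -> ((((z+6)*(a+6))+(8*(5+8)))*(b+((4+a)*(a*y))))
Step 4: at LRR: (5+8) -> 13; overall: ((((z+6)*(a+6))+(8*(5+8)))*(b+((4+a)*(a*y)))) -> ((((z+6)*(a+6))+(8*13))*(b+((4+a)*(a*y))))
Step 5: at LR: (8*13) -> 104; overall: ((((z+6)*(a+6))+(8*13))*(b+((4+a)*(a*y)))) -> ((((z+6)*(a+6))+104)*(b+((4+a)*(a*y))))
Fixed point: ((((z+6)*(a+6))+104)*(b+((4+a)*(a*y))))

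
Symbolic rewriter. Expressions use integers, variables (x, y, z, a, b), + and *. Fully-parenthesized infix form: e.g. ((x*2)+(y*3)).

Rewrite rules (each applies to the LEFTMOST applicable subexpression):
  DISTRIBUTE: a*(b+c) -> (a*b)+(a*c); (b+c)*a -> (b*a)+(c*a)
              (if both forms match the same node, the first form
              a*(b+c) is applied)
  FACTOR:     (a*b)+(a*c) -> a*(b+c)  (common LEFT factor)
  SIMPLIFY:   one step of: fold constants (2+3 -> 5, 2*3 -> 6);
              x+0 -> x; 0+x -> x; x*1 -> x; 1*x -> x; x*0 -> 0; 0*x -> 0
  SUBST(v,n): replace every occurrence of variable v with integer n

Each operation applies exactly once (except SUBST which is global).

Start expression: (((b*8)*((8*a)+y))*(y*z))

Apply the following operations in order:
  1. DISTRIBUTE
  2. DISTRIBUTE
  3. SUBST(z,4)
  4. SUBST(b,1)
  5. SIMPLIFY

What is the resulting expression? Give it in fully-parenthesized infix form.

Start: (((b*8)*((8*a)+y))*(y*z))
Apply DISTRIBUTE at L (target: ((b*8)*((8*a)+y))): (((b*8)*((8*a)+y))*(y*z)) -> ((((b*8)*(8*a))+((b*8)*y))*(y*z))
Apply DISTRIBUTE at root (target: ((((b*8)*(8*a))+((b*8)*y))*(y*z))): ((((b*8)*(8*a))+((b*8)*y))*(y*z)) -> ((((b*8)*(8*a))*(y*z))+(((b*8)*y)*(y*z)))
Apply SUBST(z,4): ((((b*8)*(8*a))*(y*z))+(((b*8)*y)*(y*z))) -> ((((b*8)*(8*a))*(y*4))+(((b*8)*y)*(y*4)))
Apply SUBST(b,1): ((((b*8)*(8*a))*(y*4))+(((b*8)*y)*(y*4))) -> ((((1*8)*(8*a))*(y*4))+(((1*8)*y)*(y*4)))
Apply SIMPLIFY at LLL (target: (1*8)): ((((1*8)*(8*a))*(y*4))+(((1*8)*y)*(y*4))) -> (((8*(8*a))*(y*4))+(((1*8)*y)*(y*4)))

Answer: (((8*(8*a))*(y*4))+(((1*8)*y)*(y*4)))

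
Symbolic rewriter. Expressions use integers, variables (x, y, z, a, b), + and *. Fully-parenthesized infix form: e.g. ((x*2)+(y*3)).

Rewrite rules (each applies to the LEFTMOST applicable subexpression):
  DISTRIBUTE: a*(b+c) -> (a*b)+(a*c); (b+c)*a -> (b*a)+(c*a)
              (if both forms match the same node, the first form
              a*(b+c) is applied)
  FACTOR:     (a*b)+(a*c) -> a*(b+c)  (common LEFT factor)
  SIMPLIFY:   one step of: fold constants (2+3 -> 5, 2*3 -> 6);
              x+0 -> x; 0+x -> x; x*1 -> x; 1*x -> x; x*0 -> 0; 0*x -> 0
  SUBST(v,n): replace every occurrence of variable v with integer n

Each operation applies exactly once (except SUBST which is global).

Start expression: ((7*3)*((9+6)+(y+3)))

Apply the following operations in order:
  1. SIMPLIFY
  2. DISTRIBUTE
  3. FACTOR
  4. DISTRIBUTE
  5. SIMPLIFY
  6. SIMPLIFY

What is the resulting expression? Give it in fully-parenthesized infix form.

Answer: (315+(21*(y+3)))

Derivation:
Start: ((7*3)*((9+6)+(y+3)))
Apply SIMPLIFY at L (target: (7*3)): ((7*3)*((9+6)+(y+3))) -> (21*((9+6)+(y+3)))
Apply DISTRIBUTE at root (target: (21*((9+6)+(y+3)))): (21*((9+6)+(y+3))) -> ((21*(9+6))+(21*(y+3)))
Apply FACTOR at root (target: ((21*(9+6))+(21*(y+3)))): ((21*(9+6))+(21*(y+3))) -> (21*((9+6)+(y+3)))
Apply DISTRIBUTE at root (target: (21*((9+6)+(y+3)))): (21*((9+6)+(y+3))) -> ((21*(9+6))+(21*(y+3)))
Apply SIMPLIFY at LR (target: (9+6)): ((21*(9+6))+(21*(y+3))) -> ((21*15)+(21*(y+3)))
Apply SIMPLIFY at L (target: (21*15)): ((21*15)+(21*(y+3))) -> (315+(21*(y+3)))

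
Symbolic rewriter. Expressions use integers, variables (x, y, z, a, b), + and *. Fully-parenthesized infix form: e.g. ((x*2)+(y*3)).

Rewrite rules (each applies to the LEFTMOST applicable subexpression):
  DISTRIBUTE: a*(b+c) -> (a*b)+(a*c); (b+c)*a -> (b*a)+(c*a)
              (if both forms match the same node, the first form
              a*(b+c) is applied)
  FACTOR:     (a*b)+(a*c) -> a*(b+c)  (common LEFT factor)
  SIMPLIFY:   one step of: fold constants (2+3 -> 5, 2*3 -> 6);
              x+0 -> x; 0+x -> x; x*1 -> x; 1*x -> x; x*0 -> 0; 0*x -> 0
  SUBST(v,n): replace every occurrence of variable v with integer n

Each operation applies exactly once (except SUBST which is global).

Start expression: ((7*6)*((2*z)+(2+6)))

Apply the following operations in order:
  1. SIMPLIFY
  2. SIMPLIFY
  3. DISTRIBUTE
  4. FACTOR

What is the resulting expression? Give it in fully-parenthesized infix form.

Answer: (42*((2*z)+8))

Derivation:
Start: ((7*6)*((2*z)+(2+6)))
Apply SIMPLIFY at L (target: (7*6)): ((7*6)*((2*z)+(2+6))) -> (42*((2*z)+(2+6)))
Apply SIMPLIFY at RR (target: (2+6)): (42*((2*z)+(2+6))) -> (42*((2*z)+8))
Apply DISTRIBUTE at root (target: (42*((2*z)+8))): (42*((2*z)+8)) -> ((42*(2*z))+(42*8))
Apply FACTOR at root (target: ((42*(2*z))+(42*8))): ((42*(2*z))+(42*8)) -> (42*((2*z)+8))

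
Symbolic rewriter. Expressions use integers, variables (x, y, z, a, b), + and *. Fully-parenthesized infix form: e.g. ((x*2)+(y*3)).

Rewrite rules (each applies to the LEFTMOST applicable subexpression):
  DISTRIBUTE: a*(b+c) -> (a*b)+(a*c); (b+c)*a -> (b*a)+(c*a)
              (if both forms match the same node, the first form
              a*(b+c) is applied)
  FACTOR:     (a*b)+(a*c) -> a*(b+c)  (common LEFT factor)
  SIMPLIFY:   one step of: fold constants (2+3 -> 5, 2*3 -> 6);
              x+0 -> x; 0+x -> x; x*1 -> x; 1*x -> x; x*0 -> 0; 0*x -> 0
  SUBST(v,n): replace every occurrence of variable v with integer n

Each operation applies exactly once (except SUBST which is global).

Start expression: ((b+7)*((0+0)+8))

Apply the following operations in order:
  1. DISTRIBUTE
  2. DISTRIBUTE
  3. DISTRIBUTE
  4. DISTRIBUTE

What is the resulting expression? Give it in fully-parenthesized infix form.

Answer: ((((b*0)+(7*0))+((b*0)+(7*0)))+((b+7)*8))

Derivation:
Start: ((b+7)*((0+0)+8))
Apply DISTRIBUTE at root (target: ((b+7)*((0+0)+8))): ((b+7)*((0+0)+8)) -> (((b+7)*(0+0))+((b+7)*8))
Apply DISTRIBUTE at L (target: ((b+7)*(0+0))): (((b+7)*(0+0))+((b+7)*8)) -> ((((b+7)*0)+((b+7)*0))+((b+7)*8))
Apply DISTRIBUTE at LL (target: ((b+7)*0)): ((((b+7)*0)+((b+7)*0))+((b+7)*8)) -> ((((b*0)+(7*0))+((b+7)*0))+((b+7)*8))
Apply DISTRIBUTE at LR (target: ((b+7)*0)): ((((b*0)+(7*0))+((b+7)*0))+((b+7)*8)) -> ((((b*0)+(7*0))+((b*0)+(7*0)))+((b+7)*8))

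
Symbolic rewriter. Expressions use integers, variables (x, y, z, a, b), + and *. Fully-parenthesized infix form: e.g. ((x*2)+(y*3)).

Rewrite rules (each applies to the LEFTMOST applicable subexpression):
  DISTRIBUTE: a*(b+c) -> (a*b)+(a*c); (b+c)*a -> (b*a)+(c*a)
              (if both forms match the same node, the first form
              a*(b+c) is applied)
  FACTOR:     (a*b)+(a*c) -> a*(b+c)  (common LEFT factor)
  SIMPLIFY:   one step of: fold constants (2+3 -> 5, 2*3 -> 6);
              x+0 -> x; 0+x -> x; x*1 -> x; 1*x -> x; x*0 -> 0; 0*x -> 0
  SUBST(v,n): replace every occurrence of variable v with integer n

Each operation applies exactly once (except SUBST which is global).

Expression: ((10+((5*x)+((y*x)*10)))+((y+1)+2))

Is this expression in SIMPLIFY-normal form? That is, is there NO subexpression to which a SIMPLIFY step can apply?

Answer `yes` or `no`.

Expression: ((10+((5*x)+((y*x)*10)))+((y+1)+2))
Scanning for simplifiable subexpressions (pre-order)...
  at root: ((10+((5*x)+((y*x)*10)))+((y+1)+2)) (not simplifiable)
  at L: (10+((5*x)+((y*x)*10))) (not simplifiable)
  at LR: ((5*x)+((y*x)*10)) (not simplifiable)
  at LRL: (5*x) (not simplifiable)
  at LRR: ((y*x)*10) (not simplifiable)
  at LRRL: (y*x) (not simplifiable)
  at R: ((y+1)+2) (not simplifiable)
  at RL: (y+1) (not simplifiable)
Result: no simplifiable subexpression found -> normal form.

Answer: yes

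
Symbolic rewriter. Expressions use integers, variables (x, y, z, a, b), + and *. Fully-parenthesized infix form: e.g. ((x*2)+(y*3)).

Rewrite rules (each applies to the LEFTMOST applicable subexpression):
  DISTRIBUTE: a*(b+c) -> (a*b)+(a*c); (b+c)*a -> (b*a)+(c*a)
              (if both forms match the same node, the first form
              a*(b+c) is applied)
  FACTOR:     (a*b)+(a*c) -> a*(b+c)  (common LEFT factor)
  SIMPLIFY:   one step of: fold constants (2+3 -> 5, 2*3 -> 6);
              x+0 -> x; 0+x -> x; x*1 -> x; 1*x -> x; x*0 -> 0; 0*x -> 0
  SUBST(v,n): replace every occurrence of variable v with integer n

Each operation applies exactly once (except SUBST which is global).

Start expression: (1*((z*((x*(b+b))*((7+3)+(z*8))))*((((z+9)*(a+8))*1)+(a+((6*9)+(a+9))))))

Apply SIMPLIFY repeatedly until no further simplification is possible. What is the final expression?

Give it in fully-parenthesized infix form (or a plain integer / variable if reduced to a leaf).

Answer: ((z*((x*(b+b))*(10+(z*8))))*(((z+9)*(a+8))+(a+(54+(a+9)))))

Derivation:
Start: (1*((z*((x*(b+b))*((7+3)+(z*8))))*((((z+9)*(a+8))*1)+(a+((6*9)+(a+9))))))
Step 1: at root: (1*((z*((x*(b+b))*((7+3)+(z*8))))*((((z+9)*(a+8))*1)+(a+((6*9)+(a+9)))))) -> ((z*((x*(b+b))*((7+3)+(z*8))))*((((z+9)*(a+8))*1)+(a+((6*9)+(a+9))))); overall: (1*((z*((x*(b+b))*((7+3)+(z*8))))*((((z+9)*(a+8))*1)+(a+((6*9)+(a+9)))))) -> ((z*((x*(b+b))*((7+3)+(z*8))))*((((z+9)*(a+8))*1)+(a+((6*9)+(a+9)))))
Step 2: at LRRL: (7+3) -> 10; overall: ((z*((x*(b+b))*((7+3)+(z*8))))*((((z+9)*(a+8))*1)+(a+((6*9)+(a+9))))) -> ((z*((x*(b+b))*(10+(z*8))))*((((z+9)*(a+8))*1)+(a+((6*9)+(a+9)))))
Step 3: at RL: (((z+9)*(a+8))*1) -> ((z+9)*(a+8)); overall: ((z*((x*(b+b))*(10+(z*8))))*((((z+9)*(a+8))*1)+(a+((6*9)+(a+9))))) -> ((z*((x*(b+b))*(10+(z*8))))*(((z+9)*(a+8))+(a+((6*9)+(a+9)))))
Step 4: at RRRL: (6*9) -> 54; overall: ((z*((x*(b+b))*(10+(z*8))))*(((z+9)*(a+8))+(a+((6*9)+(a+9))))) -> ((z*((x*(b+b))*(10+(z*8))))*(((z+9)*(a+8))+(a+(54+(a+9)))))
Fixed point: ((z*((x*(b+b))*(10+(z*8))))*(((z+9)*(a+8))+(a+(54+(a+9)))))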